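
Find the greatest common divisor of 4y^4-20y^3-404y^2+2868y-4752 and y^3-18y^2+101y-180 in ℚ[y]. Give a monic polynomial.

y^2-13y+36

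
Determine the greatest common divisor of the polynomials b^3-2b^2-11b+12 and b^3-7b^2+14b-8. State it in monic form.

Euclidean algorithm in ℚ[b]:
  b^3-2b^2-11b+12 = (b^3-7b^2+14b-8) + (5b^2-25b+20)
  b^3-7b^2+14b-8 = ((1/5)b-2/5)(5b^2-25b+20) + (0)
Last nonzero remainder: 5b^2-25b+20. Dividing through by 5 gives the monic gcd b^2-5b+4.

b^2-5b+4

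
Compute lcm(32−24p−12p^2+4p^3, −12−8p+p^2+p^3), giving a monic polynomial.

−48+28p+32p^2−9p^3−4p^4+p^5

Euclidean algorithm in ℚ[p]:
  4p^3−12p^2−24p+32 = (4)(p^3+p^2−8p−12) + (−16p^2+8p+80)
  p^3+p^2−8p−12 = (−(1/16)p−3/32)(−16p^2+8p+80) + (−(9/4)p−9/2)
  −16p^2+8p+80 = ((64/9)p−160/9)(−(9/4)p−9/2) + (0)
Last nonzero remainder: −(9/4)p−9/2. Dividing through by −9/4 gives the monic gcd p+2.
Then lcm(f, g) = f·g / gcd(f, g); expanding and making the result monic gives the answer.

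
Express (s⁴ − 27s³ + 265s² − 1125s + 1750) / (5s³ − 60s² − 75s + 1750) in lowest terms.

(s² − 10s + 25)/(5s + 25)

By polynomial division,
  s⁴ − 27s³ + 265s² − 1125s + 1750 = ((1/5)s − 3)(5s³ − 60s² − 75s + 1750) + (100s² − 1700s + 7000)
  5s³ − 60s² − 75s + 1750 = ((1/20)s + 1/4)(100s² − 1700s + 7000) + (0)
Last nonzero remainder: 100s² − 1700s + 7000. Dividing through by 100 gives the monic gcd s² − 17s + 70.
Cancel s² − 17s + 70 from numerator and denominator to get the reduced form.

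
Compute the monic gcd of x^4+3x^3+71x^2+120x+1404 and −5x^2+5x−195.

x^2−x+39

Euclidean algorithm in ℚ[x]:
  x^4+3x^3+71x^2+120x+1404 = (−(1/5)x^2−(4/5)x−36/5)(−5x^2+5x−195) + (0)
Last nonzero remainder: −5x^2+5x−195. Dividing through by −5 gives the monic gcd x^2−x+39.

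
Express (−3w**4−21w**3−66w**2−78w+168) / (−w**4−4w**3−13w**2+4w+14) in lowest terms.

(3w+12)/(w+1)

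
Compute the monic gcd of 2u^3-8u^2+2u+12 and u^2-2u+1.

1

Euclidean algorithm in ℚ[u]:
  2u^3-8u^2+2u+12 = (2u-4)(u^2-2u+1) + (-8u+16)
  u^2-2u+1 = (-(1/8)u)(-8u+16) + (1)
  -8u+16 = (-8u+16)(1) + (0)
The last nonzero remainder is the constant 1, so the polynomials are coprime and gcd = 1.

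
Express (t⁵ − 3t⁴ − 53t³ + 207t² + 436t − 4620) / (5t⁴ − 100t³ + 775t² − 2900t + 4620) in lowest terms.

(t² + 11t + 30)/(5t − 30)

Euclidean algorithm in ℚ[t]:
  t⁵ − 3t⁴ − 53t³ + 207t² + 436t − 4620 = ((1/5)t + 17/5)(5t⁴ − 100t³ + 775t² − 2900t + 4620) + (132t³ − 1848t² + 9372t − 20328)
  5t⁴ − 100t³ + 775t² − 2900t + 4620 = ((5/132)t − 5/22)(132t³ − 1848t² + 9372t − 20328) + (0)
Last nonzero remainder: 132t³ − 1848t² + 9372t − 20328. Dividing through by 132 gives the monic gcd t³ − 14t² + 71t − 154.
Cancel t³ − 14t² + 71t − 154 from numerator and denominator to get the reduced form.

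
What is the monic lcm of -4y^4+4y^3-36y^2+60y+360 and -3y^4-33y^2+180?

y^5-3y^4+11y^3-33y^2-60y+180

Euclidean algorithm in ℚ[y]:
  -4y^4+4y^3-36y^2+60y+360 = (4/3)(-3y^4-33y^2+180) + (4y^3+8y^2+60y+120)
  -3y^4-33y^2+180 = (-(3/4)y+3/2)(4y^3+8y^2+60y+120) + (0)
Last nonzero remainder: 4y^3+8y^2+60y+120. Dividing through by 4 gives the monic gcd y^3+2y^2+15y+30.
Then lcm(f, g) = f·g / gcd(f, g); expanding and making the result monic gives the answer.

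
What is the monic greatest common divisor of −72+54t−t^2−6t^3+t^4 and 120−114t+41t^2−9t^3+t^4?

8−6t+t^2

Apply the Euclidean algorithm:
  t^4−6t^3−t^2+54t−72 = (t^4−9t^3+41t^2−114t+120) + (3t^3−42t^2+168t−192)
  t^4−9t^3+41t^2−114t+120 = ((1/3)t+5/3)(3t^3−42t^2+168t−192) + (55t^2−330t+440)
  3t^3−42t^2+168t−192 = ((3/55)t−24/55)(55t^2−330t+440) + (0)
Last nonzero remainder: 55t^2−330t+440. Dividing through by 55 gives the monic gcd t^2−6t+8.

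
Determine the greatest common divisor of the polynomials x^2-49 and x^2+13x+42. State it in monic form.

x+7

Repeated division with remainder:
  x^2-49 = (x^2+13x+42) + (-13x-91)
  x^2+13x+42 = (-(1/13)x-6/13)(-13x-91) + (0)
Last nonzero remainder: -13x-91. Dividing through by -13 gives the monic gcd x+7.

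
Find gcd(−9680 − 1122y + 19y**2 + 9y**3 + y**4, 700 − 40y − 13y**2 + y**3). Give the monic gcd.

By polynomial division,
  y**4 + 9y**3 + 19y**2 − 1122y − 9680 = (y + 22)(y**3 − 13y**2 − 40y + 700) + (345y**2 − 942y − 25080)
  y**3 − 13y**2 − 40y + 700 = ((1/345)y − 1181/39675)(345y**2 − 942y − 25080) + ((61566/13225)y − 123132/2645)
  345y**2 − 942y − 25080 = ((1520875/20522)y + 5528050/10261)((61566/13225)y − 123132/2645) + (0)
Last nonzero remainder: (61566/13225)y − 123132/2645. Dividing through by 61566/13225 gives the monic gcd y − 10.

−10 + y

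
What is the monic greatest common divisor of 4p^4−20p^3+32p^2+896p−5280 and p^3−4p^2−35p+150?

p^2+p−30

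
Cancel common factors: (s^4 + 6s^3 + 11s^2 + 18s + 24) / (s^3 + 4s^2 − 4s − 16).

(s^2 + 3)/(s − 2)

By polynomial division,
  s^4 + 6s^3 + 11s^2 + 18s + 24 = (s + 2)(s^3 + 4s^2 − 4s − 16) + (7s^2 + 42s + 56)
  s^3 + 4s^2 − 4s − 16 = ((1/7)s − 2/7)(7s^2 + 42s + 56) + (0)
Last nonzero remainder: 7s^2 + 42s + 56. Dividing through by 7 gives the monic gcd s^2 + 6s + 8.
Cancel s^2 + 6s + 8 from numerator and denominator to get the reduced form.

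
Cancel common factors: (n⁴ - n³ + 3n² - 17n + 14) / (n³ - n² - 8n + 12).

(n³ + n² + 5n - 7)/(n² + n - 6)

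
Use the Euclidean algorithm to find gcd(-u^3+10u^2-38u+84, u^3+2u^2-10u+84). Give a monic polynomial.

u^2-4u+14

Repeated division with remainder:
  -u^3+10u^2-38u+84 = (-1)(u^3+2u^2-10u+84) + (12u^2-48u+168)
  u^3+2u^2-10u+84 = ((1/12)u+1/2)(12u^2-48u+168) + (0)
Last nonzero remainder: 12u^2-48u+168. Dividing through by 12 gives the monic gcd u^2-4u+14.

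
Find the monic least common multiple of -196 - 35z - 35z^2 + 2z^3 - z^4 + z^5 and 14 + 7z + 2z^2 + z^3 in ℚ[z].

By polynomial division,
  z^5 - z^4 + 2z^3 - 35z^2 - 35z - 196 = (z^2 - 3z + 1)(z^3 + 2z^2 + 7z + 14) + (-30z^2 - 210)
  z^3 + 2z^2 + 7z + 14 = (-(1/30)z - 1/15)(-30z^2 - 210) + (0)
Last nonzero remainder: -30z^2 - 210. Dividing through by -30 gives the monic gcd z^2 + 7.
Then lcm(f, g) = f·g / gcd(f, g); expanding and making the result monic gives the answer.

-392 - 266z - 105z^2 - 31z^3 + z^5 + z^6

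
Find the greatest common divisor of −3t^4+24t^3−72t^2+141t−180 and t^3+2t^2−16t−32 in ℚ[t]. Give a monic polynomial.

Euclidean algorithm in ℚ[t]:
  −3t^4+24t^3−72t^2+141t−180 = (−3t+30)(t^3+2t^2−16t−32) + (−180t^2+525t+780)
  t^3+2t^2−16t−32 = (−(1/180)t−59/2160)(−180t^2+525t+780) + ((385/144)t−385/36)
  −180t^2+525t+780 = (−(5184/77)t−5616/77)((385/144)t−385/36) + (0)
Last nonzero remainder: (385/144)t−385/36. Dividing through by 385/144 gives the monic gcd t−4.

t−4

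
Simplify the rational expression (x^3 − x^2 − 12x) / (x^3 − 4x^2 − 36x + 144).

(x^2 + 3x)/(x^2 − 36)

Repeated division with remainder:
  x^3 − x^2 − 12x = (x^3 − 4x^2 − 36x + 144) + (3x^2 + 24x − 144)
  x^3 − 4x^2 − 36x + 144 = ((1/3)x − 4)(3x^2 + 24x − 144) + (108x − 432)
  3x^2 + 24x − 144 = ((1/36)x + 1/3)(108x − 432) + (0)
Last nonzero remainder: 108x − 432. Dividing through by 108 gives the monic gcd x − 4.
Cancel x − 4 from numerator and denominator to get the reduced form.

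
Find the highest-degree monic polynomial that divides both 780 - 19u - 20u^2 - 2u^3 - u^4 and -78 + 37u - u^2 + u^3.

Apply the Euclidean algorithm:
  -u^4 - 2u^3 - 20u^2 - 19u + 780 = (-u - 3)(u^3 - u^2 + 37u - 78) + (14u^2 + 14u + 546)
  u^3 - u^2 + 37u - 78 = ((1/14)u - 1/7)(14u^2 + 14u + 546) + (0)
Last nonzero remainder: 14u^2 + 14u + 546. Dividing through by 14 gives the monic gcd u^2 + u + 39.

39 + u + u^2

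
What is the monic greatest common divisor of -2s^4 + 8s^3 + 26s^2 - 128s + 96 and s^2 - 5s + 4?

Euclidean algorithm in ℚ[s]:
  -2s^4 + 8s^3 + 26s^2 - 128s + 96 = (-2s^2 - 2s + 24)(s^2 - 5s + 4) + (0)
The last nonzero remainder s^2 - 5s + 4 is already monic.

s^2 - 5s + 4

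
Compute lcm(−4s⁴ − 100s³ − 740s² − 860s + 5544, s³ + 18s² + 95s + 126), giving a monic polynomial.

s⁵ + 27s⁴ + 235s³ + 585s² − 956s − 2772

Repeated division with remainder:
  −4s⁴ − 100s³ − 740s² − 860s + 5544 = (−4s − 28)(s³ + 18s² + 95s + 126) + (144s² + 2304s + 9072)
  s³ + 18s² + 95s + 126 = ((1/144)s + 1/72)(144s² + 2304s + 9072) + (0)
Last nonzero remainder: 144s² + 2304s + 9072. Dividing through by 144 gives the monic gcd s² + 16s + 63.
Then lcm(f, g) = f·g / gcd(f, g); expanding and making the result monic gives the answer.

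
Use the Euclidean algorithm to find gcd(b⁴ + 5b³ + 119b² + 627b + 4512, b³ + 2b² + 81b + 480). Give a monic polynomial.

b² - 3b + 96

By polynomial division,
  b⁴ + 5b³ + 119b² + 627b + 4512 = (b + 3)(b³ + 2b² + 81b + 480) + (32b² - 96b + 3072)
  b³ + 2b² + 81b + 480 = ((1/32)b + 5/32)(32b² - 96b + 3072) + (0)
Last nonzero remainder: 32b² - 96b + 3072. Dividing through by 32 gives the monic gcd b² - 3b + 96.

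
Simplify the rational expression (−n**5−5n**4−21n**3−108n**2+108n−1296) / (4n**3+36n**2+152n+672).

(−n**3−3n**2+9n−54)/(4n+28)

Euclidean algorithm in ℚ[n]:
  −n**5−5n**4−21n**3−108n**2+108n−1296 = (−(1/4)n**2+n−19/4)(4n**3+36n**2+152n+672) + (79n**2+158n+1896)
  4n**3+36n**2+152n+672 = ((4/79)n+28/79)(79n**2+158n+1896) + (0)
Last nonzero remainder: 79n**2+158n+1896. Dividing through by 79 gives the monic gcd n**2+2n+24.
Cancel n**2+2n+24 from numerator and denominator to get the reduced form.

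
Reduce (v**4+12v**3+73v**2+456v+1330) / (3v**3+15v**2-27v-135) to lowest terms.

Euclidean algorithm in ℚ[v]:
  v**4+12v**3+73v**2+456v+1330 = ((1/3)v+7/3)(3v**3+15v**2-27v-135) + (47v**2+564v+1645)
  3v**3+15v**2-27v-135 = ((3/47)v-21/47)(47v**2+564v+1645) + (120v+600)
  47v**2+564v+1645 = ((47/120)v+329/120)(120v+600) + (0)
Last nonzero remainder: 120v+600. Dividing through by 120 gives the monic gcd v+5.
Cancel v+5 from numerator and denominator to get the reduced form.

(v**3+7v**2+38v+266)/(3v**2-27)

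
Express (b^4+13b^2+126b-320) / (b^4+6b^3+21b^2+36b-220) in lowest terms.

(b^2-3b+32)/(b^2+3b+22)

Apply the Euclidean algorithm:
  b^4+13b^2+126b-320 = (b^4+6b^3+21b^2+36b-220) + (-6b^3-8b^2+90b-100)
  b^4+6b^3+21b^2+36b-220 = (-(1/6)b-7/9)(-6b^3-8b^2+90b-100) + ((268/9)b^2+(268/3)b-2680/9)
  -6b^3-8b^2+90b-100 = (-(27/134)b+45/134)((268/9)b^2+(268/3)b-2680/9) + (0)
Last nonzero remainder: (268/9)b^2+(268/3)b-2680/9. Dividing through by 268/9 gives the monic gcd b^2+3b-10.
Cancel b^2+3b-10 from numerator and denominator to get the reduced form.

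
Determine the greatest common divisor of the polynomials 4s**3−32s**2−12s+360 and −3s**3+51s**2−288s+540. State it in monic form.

Apply the Euclidean algorithm:
  4s**3−32s**2−12s+360 = (−4/3)(−3s**3+51s**2−288s+540) + (36s**2−396s+1080)
  −3s**3+51s**2−288s+540 = (−(1/12)s+1/2)(36s**2−396s+1080) + (0)
Last nonzero remainder: 36s**2−396s+1080. Dividing through by 36 gives the monic gcd s**2−11s+30.

s**2−11s+30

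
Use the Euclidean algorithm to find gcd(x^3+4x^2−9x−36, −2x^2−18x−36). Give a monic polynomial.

Euclidean algorithm in ℚ[x]:
  x^3+4x^2−9x−36 = (−(1/2)x+5/2)(−2x^2−18x−36) + (18x+54)
  −2x^2−18x−36 = (−(1/9)x−2/3)(18x+54) + (0)
Last nonzero remainder: 18x+54. Dividing through by 18 gives the monic gcd x+3.

x+3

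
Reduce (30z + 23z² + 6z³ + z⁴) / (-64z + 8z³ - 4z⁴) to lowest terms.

Repeated division with remainder:
  z⁴ + 6z³ + 23z² + 30z = (-1/4)(-4z⁴ + 8z³ - 64z) + (8z³ + 23z² + 14z)
  -4z⁴ + 8z³ - 64z = (-(1/2)z + 39/16)(8z³ + 23z² + 14z) + (-(785/16)z² - (785/8)z)
  8z³ + 23z² + 14z = (-(128/785)z - 112/785)(-(785/16)z² - (785/8)z) + (0)
Last nonzero remainder: -(785/16)z² - (785/8)z. Dividing through by -785/16 gives the monic gcd z² + 2z.
Cancel z² + 2z from numerator and denominator to get the reduced form.

(-15 - 4z - z²)/(32 - 16z + 4z²)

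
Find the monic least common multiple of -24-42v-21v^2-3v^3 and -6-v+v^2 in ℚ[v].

By polynomial division,
  -3v^3-21v^2-42v-24 = (-3v-24)(v^2-v-6) + (-84v-168)
  v^2-v-6 = (-(1/84)v+1/28)(-84v-168) + (0)
Last nonzero remainder: -84v-168. Dividing through by -84 gives the monic gcd v+2.
Then lcm(f, g) = f·g / gcd(f, g); expanding and making the result monic gives the answer.

-24-34v-7v^2+4v^3+v^4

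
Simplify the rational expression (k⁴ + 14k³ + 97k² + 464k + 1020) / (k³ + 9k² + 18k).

(k³ + 8k² + 49k + 170)/(k² + 3k)

By polynomial division,
  k⁴ + 14k³ + 97k² + 464k + 1020 = (k + 5)(k³ + 9k² + 18k) + (34k² + 374k + 1020)
  k³ + 9k² + 18k = ((1/34)k - 1/17)(34k² + 374k + 1020) + (10k + 60)
  34k² + 374k + 1020 = ((17/5)k + 17)(10k + 60) + (0)
Last nonzero remainder: 10k + 60. Dividing through by 10 gives the monic gcd k + 6.
Cancel k + 6 from numerator and denominator to get the reduced form.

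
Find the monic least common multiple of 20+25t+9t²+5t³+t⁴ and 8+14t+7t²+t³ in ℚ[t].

40+70t+43t²+19t³+7t⁴+t⁵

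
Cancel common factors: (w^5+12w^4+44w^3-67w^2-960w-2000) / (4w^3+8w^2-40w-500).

(w^3+5w^2-16w-80)/(4w-20)

Apply the Euclidean algorithm:
  w^5+12w^4+44w^3-67w^2-960w-2000 = ((1/4)w^2+(5/2)w+17/2)(4w^3+8w^2-40w-500) + (90w^2+630w+2250)
  4w^3+8w^2-40w-500 = ((2/45)w-2/9)(90w^2+630w+2250) + (0)
Last nonzero remainder: 90w^2+630w+2250. Dividing through by 90 gives the monic gcd w^2+7w+25.
Cancel w^2+7w+25 from numerator and denominator to get the reduced form.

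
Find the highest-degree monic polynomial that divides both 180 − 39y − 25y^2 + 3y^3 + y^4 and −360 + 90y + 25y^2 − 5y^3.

−12 + y + y^2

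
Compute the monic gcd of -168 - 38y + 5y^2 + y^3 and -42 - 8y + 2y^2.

Repeated division with remainder:
  y^3 + 5y^2 - 38y - 168 = ((1/2)y + 9/2)(2y^2 - 8y - 42) + (19y + 21)
  2y^2 - 8y - 42 = ((2/19)y - 194/361)(19y + 21) + (-11088/361)
  19y + 21 = (-(6859/11088)y - 361/528)(-11088/361) + (0)
The last nonzero remainder is the constant -11088/361, so the polynomials are coprime and gcd = 1.

1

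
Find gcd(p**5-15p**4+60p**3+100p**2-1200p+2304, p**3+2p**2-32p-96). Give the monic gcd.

By polynomial division,
  p**5-15p**4+60p**3+100p**2-1200p+2304 = (p**2-17p+126)(p**3+2p**2-32p-96) + (-600p**2+1200p+14400)
  p**3+2p**2-32p-96 = (-(1/600)p-1/150)(-600p**2+1200p+14400) + (0)
Last nonzero remainder: -600p**2+1200p+14400. Dividing through by -600 gives the monic gcd p**2-2p-24.

p**2-2p-24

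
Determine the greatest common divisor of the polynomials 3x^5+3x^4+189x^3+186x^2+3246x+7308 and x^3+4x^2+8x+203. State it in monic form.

x^2-3x+29

By polynomial division,
  3x^5+3x^4+189x^3+186x^2+3246x+7308 = (3x^2-9x+201)(x^3+4x^2+8x+203) + (-1155x^2+3465x-33495)
  x^3+4x^2+8x+203 = (-(1/1155)x-1/165)(-1155x^2+3465x-33495) + (0)
Last nonzero remainder: -1155x^2+3465x-33495. Dividing through by -1155 gives the monic gcd x^2-3x+29.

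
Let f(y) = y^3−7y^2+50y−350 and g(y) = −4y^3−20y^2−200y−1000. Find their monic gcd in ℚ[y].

Apply the Euclidean algorithm:
  y^3−7y^2+50y−350 = (−1/4)(−4y^3−20y^2−200y−1000) + (−12y^2−600)
  −4y^3−20y^2−200y−1000 = ((1/3)y+5/3)(−12y^2−600) + (0)
Last nonzero remainder: −12y^2−600. Dividing through by −12 gives the monic gcd y^2+50.

y^2+50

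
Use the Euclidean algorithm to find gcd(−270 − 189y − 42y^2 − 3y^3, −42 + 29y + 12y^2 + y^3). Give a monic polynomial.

6 + y

Apply the Euclidean algorithm:
  −3y^3 − 42y^2 − 189y − 270 = (−3)(y^3 + 12y^2 + 29y − 42) + (−6y^2 − 102y − 396)
  y^3 + 12y^2 + 29y − 42 = (−(1/6)y + 5/6)(−6y^2 − 102y − 396) + (48y + 288)
  −6y^2 − 102y − 396 = (−(1/8)y − 11/8)(48y + 288) + (0)
Last nonzero remainder: 48y + 288. Dividing through by 48 gives the monic gcd y + 6.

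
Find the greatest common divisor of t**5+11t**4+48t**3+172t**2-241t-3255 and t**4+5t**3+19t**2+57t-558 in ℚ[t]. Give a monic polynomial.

t**3-t**2+25t-93

Euclidean algorithm in ℚ[t]:
  t**5+11t**4+48t**3+172t**2-241t-3255 = (t+6)(t**4+5t**3+19t**2+57t-558) + (-t**3+t**2-25t+93)
  t**4+5t**3+19t**2+57t-558 = (-t-6)(-t**3+t**2-25t+93) + (0)
Last nonzero remainder: -t**3+t**2-25t+93. Dividing through by -1 gives the monic gcd t**3-t**2+25t-93.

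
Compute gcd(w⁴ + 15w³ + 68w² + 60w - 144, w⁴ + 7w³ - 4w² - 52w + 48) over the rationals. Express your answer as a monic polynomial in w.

w³ + 9w² + 14w - 24

Apply the Euclidean algorithm:
  w⁴ + 15w³ + 68w² + 60w - 144 = (w⁴ + 7w³ - 4w² - 52w + 48) + (8w³ + 72w² + 112w - 192)
  w⁴ + 7w³ - 4w² - 52w + 48 = ((1/8)w - 1/4)(8w³ + 72w² + 112w - 192) + (0)
Last nonzero remainder: 8w³ + 72w² + 112w - 192. Dividing through by 8 gives the monic gcd w³ + 9w² + 14w - 24.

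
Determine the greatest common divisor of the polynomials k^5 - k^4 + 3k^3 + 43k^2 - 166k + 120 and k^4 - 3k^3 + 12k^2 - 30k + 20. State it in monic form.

k^2 - 3k + 2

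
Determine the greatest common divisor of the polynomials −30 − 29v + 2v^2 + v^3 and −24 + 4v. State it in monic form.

By polynomial division,
  v^3 + 2v^2 − 29v − 30 = ((1/4)v^2 + 2v + 19/4)(4v − 24) + (84)
  4v − 24 = ((1/21)v − 2/7)(84) + (0)
The last nonzero remainder is the constant 84, so the polynomials are coprime and gcd = 1.

1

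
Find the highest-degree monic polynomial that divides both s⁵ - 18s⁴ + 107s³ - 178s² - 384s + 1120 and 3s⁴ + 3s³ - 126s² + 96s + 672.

s³ - 6s² + 32

Repeated division with remainder:
  s⁵ - 18s⁴ + 107s³ - 178s² - 384s + 1120 = ((1/3)s - 19/3)(3s⁴ + 3s³ - 126s² + 96s + 672) + (168s³ - 1008s² + 5376)
  3s⁴ + 3s³ - 126s² + 96s + 672 = ((1/56)s + 1/8)(168s³ - 1008s² + 5376) + (0)
Last nonzero remainder: 168s³ - 1008s² + 5376. Dividing through by 168 gives the monic gcd s³ - 6s² + 32.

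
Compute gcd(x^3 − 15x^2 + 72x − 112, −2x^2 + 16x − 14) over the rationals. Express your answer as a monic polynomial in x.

x − 7

Repeated division with remainder:
  x^3 − 15x^2 + 72x − 112 = (−(1/2)x + 7/2)(−2x^2 + 16x − 14) + (9x − 63)
  −2x^2 + 16x − 14 = (−(2/9)x + 2/9)(9x − 63) + (0)
Last nonzero remainder: 9x − 63. Dividing through by 9 gives the monic gcd x − 7.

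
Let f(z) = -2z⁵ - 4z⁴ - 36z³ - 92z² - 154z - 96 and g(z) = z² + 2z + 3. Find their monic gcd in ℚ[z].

Repeated division with remainder:
  -2z⁵ - 4z⁴ - 36z³ - 92z² - 154z - 96 = (-2z³ - 30z - 32)(z² + 2z + 3) + (0)
The last nonzero remainder z² + 2z + 3 is already monic.

z² + 2z + 3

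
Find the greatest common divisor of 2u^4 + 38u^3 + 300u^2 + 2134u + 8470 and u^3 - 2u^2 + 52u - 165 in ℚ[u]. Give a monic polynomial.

Apply the Euclidean algorithm:
  2u^4 + 38u^3 + 300u^2 + 2134u + 8470 = (2u + 42)(u^3 - 2u^2 + 52u - 165) + (280u^2 + 280u + 15400)
  u^3 - 2u^2 + 52u - 165 = ((1/280)u - 3/280)(280u^2 + 280u + 15400) + (0)
Last nonzero remainder: 280u^2 + 280u + 15400. Dividing through by 280 gives the monic gcd u^2 + u + 55.

u^2 + u + 55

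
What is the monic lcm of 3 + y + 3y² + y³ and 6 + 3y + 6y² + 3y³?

6 + 5y + 7y² + 5y³ + y⁴

Euclidean algorithm in ℚ[y]:
  y³ + 3y² + y + 3 = (1/3)(3y³ + 6y² + 3y + 6) + (y² + 1)
  3y³ + 6y² + 3y + 6 = (3y + 6)(y² + 1) + (0)
The last nonzero remainder y² + 1 is already monic.
Then lcm(f, g) = f·g / gcd(f, g); expanding and making the result monic gives the answer.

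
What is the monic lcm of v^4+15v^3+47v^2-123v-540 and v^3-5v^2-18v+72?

v^5+9v^4-43v^3-405v^2+198v+3240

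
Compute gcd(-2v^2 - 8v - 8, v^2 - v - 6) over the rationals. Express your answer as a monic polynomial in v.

v + 2

Repeated division with remainder:
  -2v^2 - 8v - 8 = (-2)(v^2 - v - 6) + (-10v - 20)
  v^2 - v - 6 = (-(1/10)v + 3/10)(-10v - 20) + (0)
Last nonzero remainder: -10v - 20. Dividing through by -10 gives the monic gcd v + 2.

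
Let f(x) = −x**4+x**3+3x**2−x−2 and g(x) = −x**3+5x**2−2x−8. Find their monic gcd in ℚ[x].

Euclidean algorithm in ℚ[x]:
  −x**4+x**3+3x**2−x−2 = (x+4)(−x**3+5x**2−2x−8) + (−15x**2+15x+30)
  −x**3+5x**2−2x−8 = ((1/15)x−4/15)(−15x**2+15x+30) + (0)
Last nonzero remainder: −15x**2+15x+30. Dividing through by −15 gives the monic gcd x**2−x−2.

x**2−x−2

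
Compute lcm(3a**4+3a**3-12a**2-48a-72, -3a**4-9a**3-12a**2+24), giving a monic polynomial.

Repeated division with remainder:
  3a**4+3a**3-12a**2-48a-72 = (-1)(-3a**4-9a**3-12a**2+24) + (-6a**3-24a**2-48a-48)
  -3a**4-9a**3-12a**2+24 = ((1/2)a-1/2)(-6a**3-24a**2-48a-48) + (0)
Last nonzero remainder: -6a**3-24a**2-48a-48. Dividing through by -6 gives the monic gcd a**3+4a**2+8a+8.
Then lcm(f, g) = f·g / gcd(f, g); expanding and making the result monic gives the answer.

a**5-5a**3-12a**2-8a+24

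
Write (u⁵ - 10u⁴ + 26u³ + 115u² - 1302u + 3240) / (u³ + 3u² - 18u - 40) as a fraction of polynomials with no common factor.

Euclidean algorithm in ℚ[u]:
  u⁵ - 10u⁴ + 26u³ + 115u² - 1302u + 3240 = (u² - 13u + 83)(u³ + 3u² - 18u - 40) + (-328u² - 328u + 6560)
  u³ + 3u² - 18u - 40 = (-(1/328)u - 1/164)(-328u² - 328u + 6560) + (0)
Last nonzero remainder: -328u² - 328u + 6560. Dividing through by -328 gives the monic gcd u² + u - 20.
Cancel u² + u - 20 from numerator and denominator to get the reduced form.

(u³ - 11u² + 57u - 162)/(u + 2)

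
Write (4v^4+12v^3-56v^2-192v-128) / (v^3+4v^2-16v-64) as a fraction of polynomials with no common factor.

(4v^2+12v+8)/(v+4)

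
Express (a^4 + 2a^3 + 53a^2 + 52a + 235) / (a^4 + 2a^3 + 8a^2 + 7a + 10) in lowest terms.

Euclidean algorithm in ℚ[a]:
  a^4 + 2a^3 + 53a^2 + 52a + 235 = (a^4 + 2a^3 + 8a^2 + 7a + 10) + (45a^2 + 45a + 225)
  a^4 + 2a^3 + 8a^2 + 7a + 10 = ((1/45)a^2 + (1/45)a + 2/45)(45a^2 + 45a + 225) + (0)
Last nonzero remainder: 45a^2 + 45a + 225. Dividing through by 45 gives the monic gcd a^2 + a + 5.
Cancel a^2 + a + 5 from numerator and denominator to get the reduced form.

(a^2 + a + 47)/(a^2 + a + 2)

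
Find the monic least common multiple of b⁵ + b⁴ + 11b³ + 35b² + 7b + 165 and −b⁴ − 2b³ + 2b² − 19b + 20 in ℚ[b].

Repeated division with remainder:
  b⁵ + b⁴ + 11b³ + 35b² + 7b + 165 = (−b + 1)(−b⁴ − 2b³ + 2b² − 19b + 20) + (15b³ + 14b² + 46b + 145)
  −b⁴ − 2b³ + 2b² − 19b + 20 = (−(1/15)b − 16/225)(15b³ + 14b² + 46b + 145) + ((1364/225)b² − (1364/225)b + 1364/45)
  15b³ + 14b² + 46b + 145 = ((3375/1364)b + 6525/1364)((1364/225)b² − (1364/225)b + 1364/45) + (0)
Last nonzero remainder: (1364/225)b² − (1364/225)b + 1364/45. Dividing through by 1364/225 gives the monic gcd b² − b + 5.
Then lcm(f, g) = f·g / gcd(f, g); expanding and making the result monic gives the answer.

b⁷ + 4b⁶ + 10b⁵ + 64b⁴ + 68b³ + 46b² + 467b − 660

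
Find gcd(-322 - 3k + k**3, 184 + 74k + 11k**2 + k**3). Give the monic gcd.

Apply the Euclidean algorithm:
  k**3 - 3k - 322 = (k**3 + 11k**2 + 74k + 184) + (-11k**2 - 77k - 506)
  k**3 + 11k**2 + 74k + 184 = (-(1/11)k - 4/11)(-11k**2 - 77k - 506) + (0)
Last nonzero remainder: -11k**2 - 77k - 506. Dividing through by -11 gives the monic gcd k**2 + 7k + 46.

46 + 7k + k**2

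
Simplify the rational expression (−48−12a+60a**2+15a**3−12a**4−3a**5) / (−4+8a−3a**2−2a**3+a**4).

(−12−15a−3a**2)/(−1+a)

By polynomial division,
  −3a**5−12a**4+15a**3+60a**2−12a−48 = (−3a−18)(a**4−2a**3−3a**2+8a−4) + (−30a**3+30a**2+120a−120)
  a**4−2a**3−3a**2+8a−4 = (−(1/30)a+1/30)(−30a**3+30a**2+120a−120) + (0)
Last nonzero remainder: −30a**3+30a**2+120a−120. Dividing through by −30 gives the monic gcd a**3−a**2−4a+4.
Cancel a**3−a**2−4a+4 from numerator and denominator to get the reduced form.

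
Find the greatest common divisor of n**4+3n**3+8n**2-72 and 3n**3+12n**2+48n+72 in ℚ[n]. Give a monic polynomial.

n**2+2n+12

By polynomial division,
  n**4+3n**3+8n**2-72 = ((1/3)n-1/3)(3n**3+12n**2+48n+72) + (-4n**2-8n-48)
  3n**3+12n**2+48n+72 = (-(3/4)n-3/2)(-4n**2-8n-48) + (0)
Last nonzero remainder: -4n**2-8n-48. Dividing through by -4 gives the monic gcd n**2+2n+12.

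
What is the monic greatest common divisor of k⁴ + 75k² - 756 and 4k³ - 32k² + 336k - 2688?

Euclidean algorithm in ℚ[k]:
  k⁴ + 75k² - 756 = ((1/4)k + 2)(4k³ - 32k² + 336k - 2688) + (55k² + 4620)
  4k³ - 32k² + 336k - 2688 = ((4/55)k - 32/55)(55k² + 4620) + (0)
Last nonzero remainder: 55k² + 4620. Dividing through by 55 gives the monic gcd k² + 84.

k² + 84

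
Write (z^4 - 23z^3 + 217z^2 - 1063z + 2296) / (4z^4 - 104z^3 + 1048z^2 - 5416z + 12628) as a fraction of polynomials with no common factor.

Euclidean algorithm in ℚ[z]:
  z^4 - 23z^3 + 217z^2 - 1063z + 2296 = (1/4)(4z^4 - 104z^3 + 1048z^2 - 5416z + 12628) + (3z^3 - 45z^2 + 291z - 861)
  4z^4 - 104z^3 + 1048z^2 - 5416z + 12628 = ((4/3)z - 44/3)(3z^3 - 45z^2 + 291z - 861) + (0)
Last nonzero remainder: 3z^3 - 45z^2 + 291z - 861. Dividing through by 3 gives the monic gcd z^3 - 15z^2 + 97z - 287.
Cancel z^3 - 15z^2 + 97z - 287 from numerator and denominator to get the reduced form.

(z - 8)/(4z - 44)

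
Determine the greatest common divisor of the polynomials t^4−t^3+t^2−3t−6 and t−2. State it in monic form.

t−2

By polynomial division,
  t^4−t^3+t^2−3t−6 = (t^3+t^2+3t+3)(t−2) + (0)
The last nonzero remainder t−2 is already monic.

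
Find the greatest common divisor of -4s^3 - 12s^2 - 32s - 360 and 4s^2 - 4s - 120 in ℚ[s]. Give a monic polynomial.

s + 5

Euclidean algorithm in ℚ[s]:
  -4s^3 - 12s^2 - 32s - 360 = (-s - 4)(4s^2 - 4s - 120) + (-168s - 840)
  4s^2 - 4s - 120 = (-(1/42)s + 1/7)(-168s - 840) + (0)
Last nonzero remainder: -168s - 840. Dividing through by -168 gives the monic gcd s + 5.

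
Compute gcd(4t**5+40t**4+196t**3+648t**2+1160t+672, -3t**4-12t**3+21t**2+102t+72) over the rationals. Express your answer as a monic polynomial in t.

t**2+5t+4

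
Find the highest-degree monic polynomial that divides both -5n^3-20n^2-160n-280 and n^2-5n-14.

n+2

By polynomial division,
  -5n^3-20n^2-160n-280 = (-5n-45)(n^2-5n-14) + (-455n-910)
  n^2-5n-14 = (-(1/455)n+1/65)(-455n-910) + (0)
Last nonzero remainder: -455n-910. Dividing through by -455 gives the monic gcd n+2.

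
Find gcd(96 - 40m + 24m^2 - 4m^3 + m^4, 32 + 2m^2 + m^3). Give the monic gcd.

8 - 2m + m^2

By polynomial division,
  m^4 - 4m^3 + 24m^2 - 40m + 96 = (m - 6)(m^3 + 2m^2 + 32) + (36m^2 - 72m + 288)
  m^3 + 2m^2 + 32 = ((1/36)m + 1/9)(36m^2 - 72m + 288) + (0)
Last nonzero remainder: 36m^2 - 72m + 288. Dividing through by 36 gives the monic gcd m^2 - 2m + 8.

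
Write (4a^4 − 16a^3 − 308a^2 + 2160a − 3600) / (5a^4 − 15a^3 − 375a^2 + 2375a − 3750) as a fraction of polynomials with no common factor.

(4a − 24)/(5a − 25)

Euclidean algorithm in ℚ[a]:
  4a^4 − 16a^3 − 308a^2 + 2160a − 3600 = (4/5)(5a^4 − 15a^3 − 375a^2 + 2375a − 3750) + (−4a^3 − 8a^2 + 260a − 600)
  5a^4 − 15a^3 − 375a^2 + 2375a − 3750 = (−(5/4)a + 25/4)(−4a^3 − 8a^2 + 260a − 600) + (0)
Last nonzero remainder: −4a^3 − 8a^2 + 260a − 600. Dividing through by −4 gives the monic gcd a^3 + 2a^2 − 65a + 150.
Cancel a^3 + 2a^2 − 65a + 150 from numerator and denominator to get the reduced form.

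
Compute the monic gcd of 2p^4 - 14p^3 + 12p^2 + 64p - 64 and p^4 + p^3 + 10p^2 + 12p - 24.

p^2 + p - 2

Apply the Euclidean algorithm:
  2p^4 - 14p^3 + 12p^2 + 64p - 64 = (2)(p^4 + p^3 + 10p^2 + 12p - 24) + (-16p^3 - 8p^2 + 40p - 16)
  p^4 + p^3 + 10p^2 + 12p - 24 = (-(1/16)p - 1/32)(-16p^3 - 8p^2 + 40p - 16) + ((49/4)p^2 + (49/4)p - 49/2)
  -16p^3 - 8p^2 + 40p - 16 = (-(64/49)p + 32/49)((49/4)p^2 + (49/4)p - 49/2) + (0)
Last nonzero remainder: (49/4)p^2 + (49/4)p - 49/2. Dividing through by 49/4 gives the monic gcd p^2 + p - 2.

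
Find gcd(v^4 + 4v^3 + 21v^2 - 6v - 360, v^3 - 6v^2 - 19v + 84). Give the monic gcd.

By polynomial division,
  v^4 + 4v^3 + 21v^2 - 6v - 360 = (v + 10)(v^3 - 6v^2 - 19v + 84) + (100v^2 + 100v - 1200)
  v^3 - 6v^2 - 19v + 84 = ((1/100)v - 7/100)(100v^2 + 100v - 1200) + (0)
Last nonzero remainder: 100v^2 + 100v - 1200. Dividing through by 100 gives the monic gcd v^2 + v - 12.

v^2 + v - 12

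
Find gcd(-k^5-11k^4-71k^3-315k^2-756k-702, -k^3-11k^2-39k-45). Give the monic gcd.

k^2+6k+9

By polynomial division,
  -k^5-11k^4-71k^3-315k^2-756k-702 = (k^2+32)(-k^3-11k^2-39k-45) + (82k^2+492k+738)
  -k^3-11k^2-39k-45 = (-(1/82)k-5/82)(82k^2+492k+738) + (0)
Last nonzero remainder: 82k^2+492k+738. Dividing through by 82 gives the monic gcd k^2+6k+9.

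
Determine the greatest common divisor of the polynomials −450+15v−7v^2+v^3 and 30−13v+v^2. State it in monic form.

By polynomial division,
  v^3−7v^2+15v−450 = (v+6)(v^2−13v+30) + (63v−630)
  v^2−13v+30 = ((1/63)v−1/21)(63v−630) + (0)
Last nonzero remainder: 63v−630. Dividing through by 63 gives the monic gcd v−10.

−10+v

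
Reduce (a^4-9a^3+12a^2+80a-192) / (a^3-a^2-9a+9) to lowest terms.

Repeated division with remainder:
  a^4-9a^3+12a^2+80a-192 = (a-8)(a^3-a^2-9a+9) + (13a^2-a-120)
  a^3-a^2-9a+9 = ((1/13)a-12/169)(13a^2-a-120) + ((27/169)a+81/169)
  13a^2-a-120 = ((2197/27)a-6760/27)((27/169)a+81/169) + (0)
Last nonzero remainder: (27/169)a+81/169. Dividing through by 27/169 gives the monic gcd a+3.
Cancel a+3 from numerator and denominator to get the reduced form.

(a^3-12a^2+48a-64)/(a^2-4a+3)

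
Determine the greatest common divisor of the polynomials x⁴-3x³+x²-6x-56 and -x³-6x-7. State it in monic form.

By polynomial division,
  x⁴-3x³+x²-6x-56 = (-x+3)(-x³-6x-7) + (-5x²+5x-35)
  -x³-6x-7 = ((1/5)x+1/5)(-5x²+5x-35) + (0)
Last nonzero remainder: -5x²+5x-35. Dividing through by -5 gives the monic gcd x²-x+7.

x²-x+7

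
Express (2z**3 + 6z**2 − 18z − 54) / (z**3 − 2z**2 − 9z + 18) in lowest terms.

Euclidean algorithm in ℚ[z]:
  2z**3 + 6z**2 − 18z − 54 = (2)(z**3 − 2z**2 − 9z + 18) + (10z**2 − 90)
  z**3 − 2z**2 − 9z + 18 = ((1/10)z − 1/5)(10z**2 − 90) + (0)
Last nonzero remainder: 10z**2 − 90. Dividing through by 10 gives the monic gcd z**2 − 9.
Cancel z**2 − 9 from numerator and denominator to get the reduced form.

(2z + 6)/(z − 2)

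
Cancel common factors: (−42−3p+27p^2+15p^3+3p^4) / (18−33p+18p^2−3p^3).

Repeated division with remainder:
  3p^4+15p^3+27p^2−3p−42 = (−p−11)(−3p^3+18p^2−33p+18) + (192p^2−348p+156)
  −3p^3+18p^2−33p+18 = (−(1/64)p+67/1024)(192p^2−348p+156) + (−(1995/256)p+1995/256)
  192p^2−348p+156 = (−(16384/665)p+13312/665)(−(1995/256)p+1995/256) + (0)
Last nonzero remainder: −(1995/256)p+1995/256. Dividing through by −1995/256 gives the monic gcd p−1.
Cancel p−1 from numerator and denominator to get the reduced form.

(−14−15p−6p^2−p^3)/(6−5p+p^2)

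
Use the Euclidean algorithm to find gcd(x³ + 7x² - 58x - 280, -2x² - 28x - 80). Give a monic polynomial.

Repeated division with remainder:
  x³ + 7x² - 58x - 280 = (-(1/2)x + 7/2)(-2x² - 28x - 80) + (0)
Last nonzero remainder: -2x² - 28x - 80. Dividing through by -2 gives the monic gcd x² + 14x + 40.

x² + 14x + 40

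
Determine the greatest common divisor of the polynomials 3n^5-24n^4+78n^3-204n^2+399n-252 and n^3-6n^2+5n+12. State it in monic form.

n^2-7n+12

Apply the Euclidean algorithm:
  3n^5-24n^4+78n^3-204n^2+399n-252 = (3n^2-6n+27)(n^3-6n^2+5n+12) + (-48n^2+336n-576)
  n^3-6n^2+5n+12 = (-(1/48)n-1/48)(-48n^2+336n-576) + (0)
Last nonzero remainder: -48n^2+336n-576. Dividing through by -48 gives the monic gcd n^2-7n+12.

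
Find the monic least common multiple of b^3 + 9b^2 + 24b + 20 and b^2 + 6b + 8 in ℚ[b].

Repeated division with remainder:
  b^3 + 9b^2 + 24b + 20 = (b + 3)(b^2 + 6b + 8) + (-2b - 4)
  b^2 + 6b + 8 = (-(1/2)b - 2)(-2b - 4) + (0)
Last nonzero remainder: -2b - 4. Dividing through by -2 gives the monic gcd b + 2.
Then lcm(f, g) = f·g / gcd(f, g); expanding and making the result monic gives the answer.

b^4 + 13b^3 + 60b^2 + 116b + 80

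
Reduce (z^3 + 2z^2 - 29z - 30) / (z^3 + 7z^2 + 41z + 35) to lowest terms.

Repeated division with remainder:
  z^3 + 2z^2 - 29z - 30 = (z^3 + 7z^2 + 41z + 35) + (-5z^2 - 70z - 65)
  z^3 + 7z^2 + 41z + 35 = (-(1/5)z + 7/5)(-5z^2 - 70z - 65) + (126z + 126)
  -5z^2 - 70z - 65 = (-(5/126)z - 65/126)(126z + 126) + (0)
Last nonzero remainder: 126z + 126. Dividing through by 126 gives the monic gcd z + 1.
Cancel z + 1 from numerator and denominator to get the reduced form.

(z^2 + z - 30)/(z^2 + 6z + 35)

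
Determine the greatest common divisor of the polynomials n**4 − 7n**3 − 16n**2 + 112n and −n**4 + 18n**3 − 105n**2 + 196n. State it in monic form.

By polynomial division,
  n**4 − 7n**3 − 16n**2 + 112n = (−1)(−n**4 + 18n**3 − 105n**2 + 196n) + (11n**3 − 121n**2 + 308n)
  −n**4 + 18n**3 − 105n**2 + 196n = (−(1/11)n + 7/11)(11n**3 − 121n**2 + 308n) + (0)
Last nonzero remainder: 11n**3 − 121n**2 + 308n. Dividing through by 11 gives the monic gcd n**3 − 11n**2 + 28n.

n**3 − 11n**2 + 28n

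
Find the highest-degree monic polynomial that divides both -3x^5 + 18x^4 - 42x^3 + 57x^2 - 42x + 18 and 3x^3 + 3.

Apply the Euclidean algorithm:
  -3x^5 + 18x^4 - 42x^3 + 57x^2 - 42x + 18 = (-x^2 + 6x - 14)(3x^3 + 3) + (60x^2 - 60x + 60)
  3x^3 + 3 = ((1/20)x + 1/20)(60x^2 - 60x + 60) + (0)
Last nonzero remainder: 60x^2 - 60x + 60. Dividing through by 60 gives the monic gcd x^2 - x + 1.

x^2 - x + 1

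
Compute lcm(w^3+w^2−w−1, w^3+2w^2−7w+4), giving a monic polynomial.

w^5+4w^4−2w^3−8w^2+w+4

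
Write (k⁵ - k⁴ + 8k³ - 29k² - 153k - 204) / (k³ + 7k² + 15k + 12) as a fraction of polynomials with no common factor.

(k³ - 4k² + 17k - 68)/(k + 4)

Repeated division with remainder:
  k⁵ - k⁴ + 8k³ - 29k² - 153k - 204 = (k² - 8k + 49)(k³ + 7k² + 15k + 12) + (-264k² - 792k - 792)
  k³ + 7k² + 15k + 12 = (-(1/264)k - 1/66)(-264k² - 792k - 792) + (0)
Last nonzero remainder: -264k² - 792k - 792. Dividing through by -264 gives the monic gcd k² + 3k + 3.
Cancel k² + 3k + 3 from numerator and denominator to get the reduced form.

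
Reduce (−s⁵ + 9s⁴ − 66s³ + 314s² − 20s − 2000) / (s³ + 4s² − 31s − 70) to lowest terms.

(−s³ + 6s² − 58s + 200)/(s + 7)

Repeated division with remainder:
  −s⁵ + 9s⁴ − 66s³ + 314s² − 20s − 2000 = (−s² + 13s − 149)(s³ + 4s² − 31s − 70) + (1243s² − 3729s − 12430)
  s³ + 4s² − 31s − 70 = ((1/1243)s + 7/1243)(1243s² − 3729s − 12430) + (0)
Last nonzero remainder: 1243s² − 3729s − 12430. Dividing through by 1243 gives the monic gcd s² − 3s − 10.
Cancel s² − 3s − 10 from numerator and denominator to get the reduced form.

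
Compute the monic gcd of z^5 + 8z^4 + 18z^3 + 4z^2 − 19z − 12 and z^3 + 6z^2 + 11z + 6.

z^2 + 4z + 3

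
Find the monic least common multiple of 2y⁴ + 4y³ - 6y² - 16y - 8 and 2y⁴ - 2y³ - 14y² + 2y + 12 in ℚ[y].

y⁶ - 2y⁵ - 8y⁴ + 10y³ + 19y² - 8y - 12

By polynomial division,
  2y⁴ + 4y³ - 6y² - 16y - 8 = (2y⁴ - 2y³ - 14y² + 2y + 12) + (6y³ + 8y² - 18y - 20)
  2y⁴ - 2y³ - 14y² + 2y + 12 = ((1/3)y - 7/9)(6y³ + 8y² - 18y - 20) + (-(16/9)y² - (16/3)y - 32/9)
  6y³ + 8y² - 18y - 20 = (-(27/8)y + 45/8)(-(16/9)y² - (16/3)y - 32/9) + (0)
Last nonzero remainder: -(16/9)y² - (16/3)y - 32/9. Dividing through by -16/9 gives the monic gcd y² + 3y + 2.
Then lcm(f, g) = f·g / gcd(f, g); expanding and making the result monic gives the answer.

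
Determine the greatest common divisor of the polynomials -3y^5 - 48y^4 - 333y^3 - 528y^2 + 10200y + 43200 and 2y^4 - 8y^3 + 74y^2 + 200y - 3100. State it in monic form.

y^2 - 25

Repeated division with remainder:
  -3y^5 - 48y^4 - 333y^3 - 528y^2 + 10200y + 43200 = (-(3/2)y - 30)(2y^4 - 8y^3 + 74y^2 + 200y - 3100) + (-462y^3 + 1992y^2 + 11550y - 49800)
  2y^4 - 8y^3 + 74y^2 + 200y - 3100 = (-(1/231)y - 8/5929)(-462y^3 + 1992y^2 + 11550y - 49800) + ((751132/5929)y^2 - 18778300/5929)
  -462y^3 + 1992y^2 + 11550y - 49800 = (-(1369599/375566)y + 2952642/187783)((751132/5929)y^2 - 18778300/5929) + (0)
Last nonzero remainder: (751132/5929)y^2 - 18778300/5929. Dividing through by 751132/5929 gives the monic gcd y^2 - 25.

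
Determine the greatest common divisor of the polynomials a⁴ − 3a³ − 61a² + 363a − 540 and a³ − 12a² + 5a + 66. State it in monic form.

Euclidean algorithm in ℚ[a]:
  a⁴ − 3a³ − 61a² + 363a − 540 = (a + 9)(a³ − 12a² + 5a + 66) + (42a² + 252a − 1134)
  a³ − 12a² + 5a + 66 = ((1/42)a − 3/7)(42a² + 252a − 1134) + (140a − 420)
  42a² + 252a − 1134 = ((3/10)a + 27/10)(140a − 420) + (0)
Last nonzero remainder: 140a − 420. Dividing through by 140 gives the monic gcd a − 3.

a − 3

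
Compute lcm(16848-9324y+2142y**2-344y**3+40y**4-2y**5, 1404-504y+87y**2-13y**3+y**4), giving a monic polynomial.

50544-36396y+11088y**2-2103y**3+292y**4-26y**5+y**6

By polynomial division,
  -2y**5+40y**4-344y**3+2142y**2-9324y+16848 = (-2y+14)(y**4-13y**3+87y**2-504y+1404) + (12y**3-84y**2+540y-2808)
  y**4-13y**3+87y**2-504y+1404 = ((1/12)y-1/2)(12y**3-84y**2+540y-2808) + (0)
Last nonzero remainder: 12y**3-84y**2+540y-2808. Dividing through by 12 gives the monic gcd y**3-7y**2+45y-234.
Then lcm(f, g) = f·g / gcd(f, g); expanding and making the result monic gives the answer.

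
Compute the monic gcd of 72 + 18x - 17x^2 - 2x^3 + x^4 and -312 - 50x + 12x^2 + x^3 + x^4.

-12 - x + x^2

By polynomial division,
  x^4 - 2x^3 - 17x^2 + 18x + 72 = (x^4 + x^3 + 12x^2 - 50x - 312) + (-3x^3 - 29x^2 + 68x + 384)
  x^4 + x^3 + 12x^2 - 50x - 312 = (-(1/3)x + 26/9)(-3x^3 - 29x^2 + 68x + 384) + ((1066/9)x^2 - (1066/9)x - 4264/3)
  -3x^3 - 29x^2 + 68x + 384 = (-(27/1066)x - 144/533)((1066/9)x^2 - (1066/9)x - 4264/3) + (0)
Last nonzero remainder: (1066/9)x^2 - (1066/9)x - 4264/3. Dividing through by 1066/9 gives the monic gcd x^2 - x - 12.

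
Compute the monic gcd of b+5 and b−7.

Euclidean algorithm in ℚ[b]:
  b+5 = (b−7) + (12)
  b−7 = ((1/12)b−7/12)(12) + (0)
The last nonzero remainder is the constant 12, so the polynomials are coprime and gcd = 1.

1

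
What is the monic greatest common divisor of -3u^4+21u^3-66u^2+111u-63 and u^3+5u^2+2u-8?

u-1

Euclidean algorithm in ℚ[u]:
  -3u^4+21u^3-66u^2+111u-63 = (-3u+36)(u^3+5u^2+2u-8) + (-240u^2+15u+225)
  u^3+5u^2+2u-8 = (-(1/240)u-27/1280)(-240u^2+15u+225) + ((833/256)u-833/256)
  -240u^2+15u+225 = (-(61440/833)u-57600/833)((833/256)u-833/256) + (0)
Last nonzero remainder: (833/256)u-833/256. Dividing through by 833/256 gives the monic gcd u-1.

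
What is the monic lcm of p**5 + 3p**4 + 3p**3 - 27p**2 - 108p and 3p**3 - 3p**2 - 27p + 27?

p**6 + 2p**5 - 30p**3 - 81p**2 + 108p

Apply the Euclidean algorithm:
  p**5 + 3p**4 + 3p**3 - 27p**2 - 108p = ((1/3)p**2 + (4/3)p + 16/3)(3p**3 - 3p**2 - 27p + 27) + (16p**2 - 144)
  3p**3 - 3p**2 - 27p + 27 = ((3/16)p - 3/16)(16p**2 - 144) + (0)
Last nonzero remainder: 16p**2 - 144. Dividing through by 16 gives the monic gcd p**2 - 9.
Then lcm(f, g) = f·g / gcd(f, g); expanding and making the result monic gives the answer.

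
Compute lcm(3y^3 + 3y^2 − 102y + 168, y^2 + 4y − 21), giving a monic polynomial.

y^4 − 2y^3 − 37y^2 + 158y − 168

Repeated division with remainder:
  3y^3 + 3y^2 − 102y + 168 = (3y − 9)(y^2 + 4y − 21) + (−3y − 21)
  y^2 + 4y − 21 = (−(1/3)y + 1)(−3y − 21) + (0)
Last nonzero remainder: −3y − 21. Dividing through by −3 gives the monic gcd y + 7.
Then lcm(f, g) = f·g / gcd(f, g); expanding and making the result monic gives the answer.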